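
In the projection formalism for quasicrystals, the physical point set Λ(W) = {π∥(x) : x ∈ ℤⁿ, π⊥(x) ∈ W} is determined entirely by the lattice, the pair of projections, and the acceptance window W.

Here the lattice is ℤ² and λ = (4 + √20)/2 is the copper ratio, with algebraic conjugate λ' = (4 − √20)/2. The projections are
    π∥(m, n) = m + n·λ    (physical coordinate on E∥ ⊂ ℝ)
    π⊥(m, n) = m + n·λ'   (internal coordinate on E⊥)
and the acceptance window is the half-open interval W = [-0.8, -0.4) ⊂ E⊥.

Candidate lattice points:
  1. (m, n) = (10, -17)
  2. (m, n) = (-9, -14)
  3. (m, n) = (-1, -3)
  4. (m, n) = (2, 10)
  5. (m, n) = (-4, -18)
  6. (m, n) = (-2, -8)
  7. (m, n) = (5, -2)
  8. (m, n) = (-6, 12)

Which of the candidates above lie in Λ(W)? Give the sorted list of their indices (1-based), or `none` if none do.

Compute λ' = (4−√20)/2 = -0.236068, so π⊥(m,n) = m -0.236068·n.
[1] lift (10,-17): star map gives 14.013156; window check -0.8 ≤ 14.013156 < -0.4 is false → out
[2] lift (-9,-14): star map gives -5.695048; window check -0.8 ≤ -5.695048 < -0.4 is false → out
[3] lift (-1,-3): star map gives -0.291796; window check -0.8 ≤ -0.291796 < -0.4 is false → out
[4] lift (2,10): star map gives -0.360680; window check -0.8 ≤ -0.360680 < -0.4 is false → out
[5] lift (-4,-18): star map gives 0.249224; window check -0.8 ≤ 0.249224 < -0.4 is false → out
[6] lift (-2,-8): star map gives -0.111456; window check -0.8 ≤ -0.111456 < -0.4 is false → out
[7] lift (5,-2): star map gives 5.472136; window check -0.8 ≤ 5.472136 < -0.4 is false → out
[8] lift (-6,12): star map gives -8.832816; window check -0.8 ≤ -8.832816 < -0.4 is false → out

none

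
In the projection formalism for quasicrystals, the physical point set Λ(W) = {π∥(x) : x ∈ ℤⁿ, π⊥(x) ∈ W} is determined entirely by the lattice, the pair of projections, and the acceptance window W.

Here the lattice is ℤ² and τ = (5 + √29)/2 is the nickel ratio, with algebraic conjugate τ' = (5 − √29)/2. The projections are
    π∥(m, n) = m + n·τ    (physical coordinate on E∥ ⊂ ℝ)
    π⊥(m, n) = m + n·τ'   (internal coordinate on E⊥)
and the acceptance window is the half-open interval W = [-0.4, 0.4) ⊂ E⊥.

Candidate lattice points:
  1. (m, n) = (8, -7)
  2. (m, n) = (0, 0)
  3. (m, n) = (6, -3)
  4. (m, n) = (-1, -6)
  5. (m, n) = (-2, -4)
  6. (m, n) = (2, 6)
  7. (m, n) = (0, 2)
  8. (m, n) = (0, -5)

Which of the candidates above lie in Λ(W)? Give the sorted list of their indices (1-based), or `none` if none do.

2, 4, 7

Compute τ' = (5−√29)/2 = -0.19258, so π⊥(m,n) = m -0.19258·n.
#1 (8,-7): internal coord 8 + (-7)·τ' = +9.34808; +9.34808 ∉ [-0.4, 0.4) → out
#2 (0,0): internal coord 0 + (0)·τ' = +0.00000; +0.00000 ∈ [-0.4, 0.4) → IN Λ
#3 (6,-3): internal coord 6 + (-3)·τ' = +6.57775; +6.57775 ∉ [-0.4, 0.4) → out
#4 (-1,-6): internal coord -1 + (-6)·τ' = +0.15549; +0.15549 ∈ [-0.4, 0.4) → IN Λ
#5 (-2,-4): internal coord -2 + (-4)·τ' = -1.22967; -1.22967 ∉ [-0.4, 0.4) → out
#6 (2,6): internal coord 2 + (6)·τ' = +0.84451; +0.84451 ∉ [-0.4, 0.4) → out
#7 (0,2): internal coord 0 + (2)·τ' = -0.38516; -0.38516 ∈ [-0.4, 0.4) → IN Λ
#8 (0,-5): internal coord 0 + (-5)·τ' = +0.96291; +0.96291 ∉ [-0.4, 0.4) → out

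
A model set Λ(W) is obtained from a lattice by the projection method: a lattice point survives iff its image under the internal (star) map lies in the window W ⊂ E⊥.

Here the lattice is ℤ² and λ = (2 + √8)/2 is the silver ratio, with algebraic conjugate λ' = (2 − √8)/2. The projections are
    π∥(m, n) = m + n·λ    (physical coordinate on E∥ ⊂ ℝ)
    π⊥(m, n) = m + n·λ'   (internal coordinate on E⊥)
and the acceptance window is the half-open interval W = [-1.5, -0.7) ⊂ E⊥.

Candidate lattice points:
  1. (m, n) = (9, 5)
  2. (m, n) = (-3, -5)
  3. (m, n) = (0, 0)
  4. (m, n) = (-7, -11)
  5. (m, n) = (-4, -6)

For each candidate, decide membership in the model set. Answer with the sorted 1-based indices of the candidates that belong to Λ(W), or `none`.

Compute λ' = (2−√8)/2 = -0.4142, so π⊥(m,n) = m -0.4142·n.
#1 (9,5): internal coord 9 + (5)·λ' = +6.9289; +6.9289 ∉ [-1.5, -0.7) → out
#2 (-3,-5): internal coord -3 + (-5)·λ' = -0.9289; -0.9289 ∈ [-1.5, -0.7) → IN Λ
#3 (0,0): internal coord 0 + (0)·λ' = +0.0000; +0.0000 ∉ [-1.5, -0.7) → out
#4 (-7,-11): internal coord -7 + (-11)·λ' = -2.4437; -2.4437 ∉ [-1.5, -0.7) → out
#5 (-4,-6): internal coord -4 + (-6)·λ' = -1.5147; -1.5147 ∉ [-1.5, -0.7) → out

2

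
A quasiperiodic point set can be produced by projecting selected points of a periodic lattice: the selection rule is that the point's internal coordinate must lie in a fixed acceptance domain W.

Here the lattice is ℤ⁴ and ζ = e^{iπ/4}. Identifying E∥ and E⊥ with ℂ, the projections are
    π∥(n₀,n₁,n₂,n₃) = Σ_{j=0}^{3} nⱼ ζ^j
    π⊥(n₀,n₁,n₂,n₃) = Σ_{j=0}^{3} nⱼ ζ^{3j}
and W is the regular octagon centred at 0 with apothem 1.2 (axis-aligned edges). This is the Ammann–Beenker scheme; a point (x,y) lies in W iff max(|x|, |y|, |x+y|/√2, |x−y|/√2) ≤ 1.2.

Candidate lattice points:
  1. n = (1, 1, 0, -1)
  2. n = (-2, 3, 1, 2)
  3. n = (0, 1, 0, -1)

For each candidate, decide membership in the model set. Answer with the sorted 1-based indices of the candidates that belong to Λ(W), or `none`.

1

Internal map: ζ^{3j} for j=0..3 gives (1,0), (−√2/2,√2/2), (0,−1), (√2/2,√2/2).
candidate 1: n = (1, 1, 0, -1) → π⊥ ≈ (-0.414214, +0.000000); max(|x|,|y|,|x±y|/√2) = 0.414214 ≤ 1.2 ⇒ ∈ W
candidate 2: n = (-2, 3, 1, 2) → π⊥ ≈ (-2.707107, +2.535534); max(|x|,|y|,|x±y|/√2) = 3.707107 > 1.2 ⇒ ∉ W
candidate 3: n = (0, 1, 0, -1) → π⊥ ≈ (-1.414214, +0.000000); max(|x|,|y|,|x±y|/√2) = 1.414214 > 1.2 ⇒ ∉ W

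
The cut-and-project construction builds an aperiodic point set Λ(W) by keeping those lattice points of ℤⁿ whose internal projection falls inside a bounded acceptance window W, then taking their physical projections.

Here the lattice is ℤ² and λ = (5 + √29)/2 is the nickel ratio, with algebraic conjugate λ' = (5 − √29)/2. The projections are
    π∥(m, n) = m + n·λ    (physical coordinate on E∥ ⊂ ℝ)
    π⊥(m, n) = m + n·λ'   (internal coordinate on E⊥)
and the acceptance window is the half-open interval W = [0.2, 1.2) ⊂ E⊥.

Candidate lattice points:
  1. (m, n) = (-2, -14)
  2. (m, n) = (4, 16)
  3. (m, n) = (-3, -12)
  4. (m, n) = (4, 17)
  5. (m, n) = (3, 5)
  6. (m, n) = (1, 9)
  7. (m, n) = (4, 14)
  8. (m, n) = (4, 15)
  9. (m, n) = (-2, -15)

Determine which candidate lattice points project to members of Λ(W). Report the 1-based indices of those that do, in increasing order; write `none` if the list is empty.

1, 2, 4, 8, 9

Numerically λ ≈ 5.19258 and λ' = −1/λ ≈ -0.19258.
[1] lift (-2,-14): star map gives 0.69615; window check 0.2 ≤ 0.69615 < 1.2 is true → IN Λ
[2] lift (4,16): star map gives 0.91868; window check 0.2 ≤ 0.91868 < 1.2 is true → IN Λ
[3] lift (-3,-12): star map gives -0.68901; window check 0.2 ≤ -0.68901 < 1.2 is false → out
[4] lift (4,17): star map gives 0.72610; window check 0.2 ≤ 0.72610 < 1.2 is true → IN Λ
[5] lift (3,5): star map gives 2.03709; window check 0.2 ≤ 2.03709 < 1.2 is false → out
[6] lift (1,9): star map gives -0.73324; window check 0.2 ≤ -0.73324 < 1.2 is false → out
[7] lift (4,14): star map gives 1.30385; window check 0.2 ≤ 1.30385 < 1.2 is false → out
[8] lift (4,15): star map gives 1.11126; window check 0.2 ≤ 1.11126 < 1.2 is true → IN Λ
[9] lift (-2,-15): star map gives 0.88874; window check 0.2 ≤ 0.88874 < 1.2 is true → IN Λ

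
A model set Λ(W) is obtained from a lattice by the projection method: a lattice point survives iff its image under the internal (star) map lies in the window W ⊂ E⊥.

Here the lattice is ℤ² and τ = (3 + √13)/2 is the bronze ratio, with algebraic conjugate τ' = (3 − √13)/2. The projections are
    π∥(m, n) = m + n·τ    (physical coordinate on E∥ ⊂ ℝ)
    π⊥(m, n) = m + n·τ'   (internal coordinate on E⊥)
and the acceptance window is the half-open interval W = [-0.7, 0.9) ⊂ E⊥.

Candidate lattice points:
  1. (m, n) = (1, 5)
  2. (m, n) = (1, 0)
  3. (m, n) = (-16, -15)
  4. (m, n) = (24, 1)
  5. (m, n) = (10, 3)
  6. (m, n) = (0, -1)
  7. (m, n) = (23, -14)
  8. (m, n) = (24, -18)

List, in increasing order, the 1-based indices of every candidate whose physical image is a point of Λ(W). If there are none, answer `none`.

1, 6

τ' = (3−√13)/2 ≈ -0.302776.
#1 (1,5): internal coord 1 + (5)·τ' = -0.513878; -0.513878 ∈ [-0.7, 0.9) → IN Λ
#2 (1,0): internal coord 1 + (0)·τ' = +1.000000; +1.000000 ∉ [-0.7, 0.9) → out
#3 (-16,-15): internal coord -16 + (-15)·τ' = -11.458365; -11.458365 ∉ [-0.7, 0.9) → out
#4 (24,1): internal coord 24 + (1)·τ' = +23.697224; +23.697224 ∉ [-0.7, 0.9) → out
#5 (10,3): internal coord 10 + (3)·τ' = +9.091673; +9.091673 ∉ [-0.7, 0.9) → out
#6 (0,-1): internal coord 0 + (-1)·τ' = +0.302776; +0.302776 ∈ [-0.7, 0.9) → IN Λ
#7 (23,-14): internal coord 23 + (-14)·τ' = +27.238859; +27.238859 ∉ [-0.7, 0.9) → out
#8 (24,-18): internal coord 24 + (-18)·τ' = +29.449961; +29.449961 ∉ [-0.7, 0.9) → out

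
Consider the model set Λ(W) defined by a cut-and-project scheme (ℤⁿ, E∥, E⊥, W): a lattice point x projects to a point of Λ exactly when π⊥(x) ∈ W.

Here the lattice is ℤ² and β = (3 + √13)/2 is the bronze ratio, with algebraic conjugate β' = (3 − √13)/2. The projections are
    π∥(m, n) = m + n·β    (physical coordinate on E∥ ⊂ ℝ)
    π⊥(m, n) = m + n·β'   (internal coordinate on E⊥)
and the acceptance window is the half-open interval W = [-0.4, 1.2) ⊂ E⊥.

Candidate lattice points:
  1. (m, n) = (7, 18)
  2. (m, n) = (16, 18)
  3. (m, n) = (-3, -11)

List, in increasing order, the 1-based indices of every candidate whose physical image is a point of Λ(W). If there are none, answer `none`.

3

Numerically β ≈ 3.302776 and β' = −1/β ≈ -0.302776.
candidate 1: (m,n)=(7,18) → π∥ = 7+18·β ≈ 66.449961, π⊥ = 7+18·β' ≈ 1.550039 ∉ [-0.4, 1.2) ⇒ out
candidate 2: (m,n)=(16,18) → π∥ = 16+18·β ≈ 75.449961, π⊥ = 16+18·β' ≈ 10.550039 ∉ [-0.4, 1.2) ⇒ out
candidate 3: (m,n)=(-3,-11) → π∥ = -3-11·β ≈ -39.330532, π⊥ = -3-11·β' ≈ 0.330532 ∈ [-0.4, 1.2) ⇒ IN Λ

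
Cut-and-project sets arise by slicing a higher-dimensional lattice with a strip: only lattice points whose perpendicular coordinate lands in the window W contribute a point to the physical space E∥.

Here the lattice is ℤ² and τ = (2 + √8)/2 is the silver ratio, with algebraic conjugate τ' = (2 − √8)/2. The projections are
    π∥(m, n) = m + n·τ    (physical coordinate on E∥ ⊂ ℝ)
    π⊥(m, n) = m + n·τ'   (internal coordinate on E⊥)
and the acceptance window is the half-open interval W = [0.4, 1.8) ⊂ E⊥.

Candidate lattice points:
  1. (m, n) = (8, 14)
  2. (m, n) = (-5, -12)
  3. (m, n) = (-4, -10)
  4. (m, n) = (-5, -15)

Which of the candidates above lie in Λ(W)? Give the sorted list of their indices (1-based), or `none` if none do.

4

Numerically τ ≈ 2.4142 and τ' = −1/τ ≈ -0.4142.
candidate 1: (m,n)=(8,14) → π∥ = 8+14·τ ≈ 41.7990, π⊥ = 8+14·τ' ≈ 2.2010 ∉ [0.4, 1.8) ⇒ out
candidate 2: (m,n)=(-5,-12) → π∥ = -5-12·τ ≈ -33.9706, π⊥ = -5-12·τ' ≈ -0.0294 ∉ [0.4, 1.8) ⇒ out
candidate 3: (m,n)=(-4,-10) → π∥ = -4-10·τ ≈ -28.1421, π⊥ = -4-10·τ' ≈ 0.1421 ∉ [0.4, 1.8) ⇒ out
candidate 4: (m,n)=(-5,-15) → π∥ = -5-15·τ ≈ -41.2132, π⊥ = -5-15·τ' ≈ 1.2132 ∈ [0.4, 1.8) ⇒ IN Λ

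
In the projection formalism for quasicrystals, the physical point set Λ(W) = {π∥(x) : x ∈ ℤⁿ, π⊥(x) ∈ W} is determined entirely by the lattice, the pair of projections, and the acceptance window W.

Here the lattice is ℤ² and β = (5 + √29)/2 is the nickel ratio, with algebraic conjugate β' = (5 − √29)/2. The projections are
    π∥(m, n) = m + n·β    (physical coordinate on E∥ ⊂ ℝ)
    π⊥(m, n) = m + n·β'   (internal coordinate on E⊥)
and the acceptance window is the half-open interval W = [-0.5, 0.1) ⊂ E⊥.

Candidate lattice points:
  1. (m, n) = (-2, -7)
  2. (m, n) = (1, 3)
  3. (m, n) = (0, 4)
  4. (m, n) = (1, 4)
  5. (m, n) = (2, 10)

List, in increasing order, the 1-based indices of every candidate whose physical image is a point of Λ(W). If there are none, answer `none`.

Numerically β ≈ 5.192582 and β' = −1/β ≈ -0.192582.
candidate 1: (m,n)=(-2,-7) → π∥ = -2-7·β ≈ -38.348077, π⊥ = -2-7·β' ≈ -0.651923 ∉ [-0.5, 0.1) ⇒ out
candidate 2: (m,n)=(1,3) → π∥ = 1+3·β ≈ 16.577747, π⊥ = 1+3·β' ≈ 0.422253 ∉ [-0.5, 0.1) ⇒ out
candidate 3: (m,n)=(0,4) → π∥ = 0+4·β ≈ 20.770330, π⊥ = 0+4·β' ≈ -0.770330 ∉ [-0.5, 0.1) ⇒ out
candidate 4: (m,n)=(1,4) → π∥ = 1+4·β ≈ 21.770330, π⊥ = 1+4·β' ≈ 0.229670 ∉ [-0.5, 0.1) ⇒ out
candidate 5: (m,n)=(2,10) → π∥ = 2+10·β ≈ 53.925824, π⊥ = 2+10·β' ≈ 0.074176 ∈ [-0.5, 0.1) ⇒ IN Λ

5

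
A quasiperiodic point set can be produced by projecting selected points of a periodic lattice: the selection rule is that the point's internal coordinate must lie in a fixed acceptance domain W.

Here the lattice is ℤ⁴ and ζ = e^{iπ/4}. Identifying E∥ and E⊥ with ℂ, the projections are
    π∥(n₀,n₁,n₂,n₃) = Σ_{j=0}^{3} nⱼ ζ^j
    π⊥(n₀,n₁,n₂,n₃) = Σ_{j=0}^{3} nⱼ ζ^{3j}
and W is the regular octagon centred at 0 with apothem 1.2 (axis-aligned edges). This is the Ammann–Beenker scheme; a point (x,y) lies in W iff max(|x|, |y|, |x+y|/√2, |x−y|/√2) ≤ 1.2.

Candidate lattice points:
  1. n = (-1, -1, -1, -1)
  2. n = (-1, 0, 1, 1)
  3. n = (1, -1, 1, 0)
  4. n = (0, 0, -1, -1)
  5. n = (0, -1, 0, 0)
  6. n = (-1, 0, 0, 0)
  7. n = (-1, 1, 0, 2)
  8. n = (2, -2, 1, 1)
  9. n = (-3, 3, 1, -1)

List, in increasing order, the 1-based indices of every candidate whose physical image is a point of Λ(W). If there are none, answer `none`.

π⊥(n) = n₀ + n₁ζ³ + n₂ζ⁶ + n₃ζ⁹ where ζ = e^{iπ/4}.
candidate 1: n = (-1, -1, -1, -1) → π⊥ ≈ (-1.000000, -0.414214); max(|x|,|y|,|x±y|/√2) = 1.000000 ≤ 1.2 ⇒ ∈ W
candidate 2: n = (-1, 0, 1, 1) → π⊥ ≈ (-0.292893, -0.292893); max(|x|,|y|,|x±y|/√2) = 0.414214 ≤ 1.2 ⇒ ∈ W
candidate 3: n = (1, -1, 1, 0) → π⊥ ≈ (+1.707107, -1.707107); max(|x|,|y|,|x±y|/√2) = 2.414214 > 1.2 ⇒ ∉ W
candidate 4: n = (0, 0, -1, -1) → π⊥ ≈ (-0.707107, +0.292893); max(|x|,|y|,|x±y|/√2) = 0.707107 ≤ 1.2 ⇒ ∈ W
candidate 5: n = (0, -1, 0, 0) → π⊥ ≈ (+0.707107, -0.707107); max(|x|,|y|,|x±y|/√2) = 1.000000 ≤ 1.2 ⇒ ∈ W
candidate 6: n = (-1, 0, 0, 0) → π⊥ ≈ (-1.000000, +0.000000); max(|x|,|y|,|x±y|/√2) = 1.000000 ≤ 1.2 ⇒ ∈ W
candidate 7: n = (-1, 1, 0, 2) → π⊥ ≈ (-0.292893, +2.121320); max(|x|,|y|,|x±y|/√2) = 2.121320 > 1.2 ⇒ ∉ W
candidate 8: n = (2, -2, 1, 1) → π⊥ ≈ (+4.121320, -1.707107); max(|x|,|y|,|x±y|/√2) = 4.121320 > 1.2 ⇒ ∉ W
candidate 9: n = (-3, 3, 1, -1) → π⊥ ≈ (-5.828427, +0.414214); max(|x|,|y|,|x±y|/√2) = 5.828427 > 1.2 ⇒ ∉ W

1, 2, 4, 5, 6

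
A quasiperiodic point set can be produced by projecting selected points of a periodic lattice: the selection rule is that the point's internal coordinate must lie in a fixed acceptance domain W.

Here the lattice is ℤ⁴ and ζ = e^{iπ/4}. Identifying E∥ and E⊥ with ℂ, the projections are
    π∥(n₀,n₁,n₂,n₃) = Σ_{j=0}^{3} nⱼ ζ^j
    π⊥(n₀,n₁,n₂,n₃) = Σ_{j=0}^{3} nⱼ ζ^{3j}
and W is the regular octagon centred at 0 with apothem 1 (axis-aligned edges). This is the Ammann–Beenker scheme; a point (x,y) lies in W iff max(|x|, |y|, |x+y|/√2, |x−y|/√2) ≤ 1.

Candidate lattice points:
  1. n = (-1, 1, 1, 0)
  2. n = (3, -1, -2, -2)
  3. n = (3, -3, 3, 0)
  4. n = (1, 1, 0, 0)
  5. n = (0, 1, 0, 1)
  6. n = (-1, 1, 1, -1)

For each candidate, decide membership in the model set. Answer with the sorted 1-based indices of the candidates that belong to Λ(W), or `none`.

π⊥(n) = n₀ + n₁ζ³ + n₂ζ⁶ + n₃ζ⁹ where ζ = e^{iπ/4}.
candidate 1: n = (-1, 1, 1, 0) → π⊥ ≈ (-1.70711, -0.29289); max(|x|,|y|,|x±y|/√2) = 1.70711 > 1 ⇒ ∉ W
candidate 2: n = (3, -1, -2, -2) → π⊥ ≈ (+2.29289, -0.12132); max(|x|,|y|,|x±y|/√2) = 2.29289 > 1 ⇒ ∉ W
candidate 3: n = (3, -3, 3, 0) → π⊥ ≈ (+5.12132, -5.12132); max(|x|,|y|,|x±y|/√2) = 7.24264 > 1 ⇒ ∉ W
candidate 4: n = (1, 1, 0, 0) → π⊥ ≈ (+0.29289, +0.70711); max(|x|,|y|,|x±y|/√2) = 0.70711 ≤ 1 ⇒ ∈ W
candidate 5: n = (0, 1, 0, 1) → π⊥ ≈ (+0.00000, +1.41421); max(|x|,|y|,|x±y|/√2) = 1.41421 > 1 ⇒ ∉ W
candidate 6: n = (-1, 1, 1, -1) → π⊥ ≈ (-2.41421, -1.00000); max(|x|,|y|,|x±y|/√2) = 2.41421 > 1 ⇒ ∉ W

4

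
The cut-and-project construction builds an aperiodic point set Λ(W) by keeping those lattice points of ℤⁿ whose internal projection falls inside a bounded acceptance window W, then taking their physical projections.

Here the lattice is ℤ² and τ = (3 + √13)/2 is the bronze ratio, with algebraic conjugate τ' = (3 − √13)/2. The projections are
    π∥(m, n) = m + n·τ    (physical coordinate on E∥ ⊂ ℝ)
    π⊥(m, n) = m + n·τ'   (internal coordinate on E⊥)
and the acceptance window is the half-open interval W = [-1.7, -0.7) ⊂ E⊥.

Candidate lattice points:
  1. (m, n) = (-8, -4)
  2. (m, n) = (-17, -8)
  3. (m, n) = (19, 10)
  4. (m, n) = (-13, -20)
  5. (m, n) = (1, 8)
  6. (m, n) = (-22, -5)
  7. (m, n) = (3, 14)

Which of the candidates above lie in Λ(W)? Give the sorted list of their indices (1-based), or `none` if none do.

5, 7

τ' = (3−√13)/2 ≈ -0.30278.
#1 (-8,-4): internal coord -8 + (-4)·τ' = -6.78890; -6.78890 ∉ [-1.7, -0.7) → out
#2 (-17,-8): internal coord -17 + (-8)·τ' = -14.57779; -14.57779 ∉ [-1.7, -0.7) → out
#3 (19,10): internal coord 19 + (10)·τ' = +15.97224; +15.97224 ∉ [-1.7, -0.7) → out
#4 (-13,-20): internal coord -13 + (-20)·τ' = -6.94449; -6.94449 ∉ [-1.7, -0.7) → out
#5 (1,8): internal coord 1 + (8)·τ' = -1.42221; -1.42221 ∈ [-1.7, -0.7) → IN Λ
#6 (-22,-5): internal coord -22 + (-5)·τ' = -20.48612; -20.48612 ∉ [-1.7, -0.7) → out
#7 (3,14): internal coord 3 + (14)·τ' = -1.23886; -1.23886 ∈ [-1.7, -0.7) → IN Λ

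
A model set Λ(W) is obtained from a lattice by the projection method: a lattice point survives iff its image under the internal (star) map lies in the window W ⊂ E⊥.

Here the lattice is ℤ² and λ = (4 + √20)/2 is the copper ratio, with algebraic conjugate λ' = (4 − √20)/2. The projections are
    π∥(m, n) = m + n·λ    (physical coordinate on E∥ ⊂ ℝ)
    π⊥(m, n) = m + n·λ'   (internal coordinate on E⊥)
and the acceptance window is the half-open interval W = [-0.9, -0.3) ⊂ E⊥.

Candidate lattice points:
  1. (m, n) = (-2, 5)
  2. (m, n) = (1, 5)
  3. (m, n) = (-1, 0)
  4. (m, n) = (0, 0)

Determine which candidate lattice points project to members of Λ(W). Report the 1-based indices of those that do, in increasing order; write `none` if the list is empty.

none

λ' = (4−√20)/2 ≈ -0.2361.
candidate 1: (m,n)=(-2,5) → π∥ = -2+5·λ ≈ 19.1803, π⊥ = -2+5·λ' ≈ -3.1803 ∉ [-0.9, -0.3) ⇒ out
candidate 2: (m,n)=(1,5) → π∥ = 1+5·λ ≈ 22.1803, π⊥ = 1+5·λ' ≈ -0.1803 ∉ [-0.9, -0.3) ⇒ out
candidate 3: (m,n)=(-1,0) → π∥ = -1+0·λ ≈ -1.0000, π⊥ = -1+0·λ' ≈ -1.0000 ∉ [-0.9, -0.3) ⇒ out
candidate 4: (m,n)=(0,0) → π∥ = 0+0·λ ≈ 0.0000, π⊥ = 0+0·λ' ≈ 0.0000 ∉ [-0.9, -0.3) ⇒ out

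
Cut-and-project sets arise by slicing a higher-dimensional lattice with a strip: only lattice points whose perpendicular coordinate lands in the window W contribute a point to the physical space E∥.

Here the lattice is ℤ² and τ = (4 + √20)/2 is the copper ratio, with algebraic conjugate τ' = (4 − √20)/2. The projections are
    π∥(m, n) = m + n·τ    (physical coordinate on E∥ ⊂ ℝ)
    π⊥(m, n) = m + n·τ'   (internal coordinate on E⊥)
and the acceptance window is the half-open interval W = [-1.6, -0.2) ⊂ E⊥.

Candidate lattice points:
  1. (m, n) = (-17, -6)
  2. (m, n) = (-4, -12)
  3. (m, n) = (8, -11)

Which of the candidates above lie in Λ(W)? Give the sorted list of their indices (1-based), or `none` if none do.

τ' = (4−√20)/2 ≈ -0.236068.
#1 (-17,-6): internal coord -17 + (-6)·τ' = -15.583592; -15.583592 ∉ [-1.6, -0.2) → out
#2 (-4,-12): internal coord -4 + (-12)·τ' = -1.167184; -1.167184 ∈ [-1.6, -0.2) → IN Λ
#3 (8,-11): internal coord 8 + (-11)·τ' = +10.596748; +10.596748 ∉ [-1.6, -0.2) → out

2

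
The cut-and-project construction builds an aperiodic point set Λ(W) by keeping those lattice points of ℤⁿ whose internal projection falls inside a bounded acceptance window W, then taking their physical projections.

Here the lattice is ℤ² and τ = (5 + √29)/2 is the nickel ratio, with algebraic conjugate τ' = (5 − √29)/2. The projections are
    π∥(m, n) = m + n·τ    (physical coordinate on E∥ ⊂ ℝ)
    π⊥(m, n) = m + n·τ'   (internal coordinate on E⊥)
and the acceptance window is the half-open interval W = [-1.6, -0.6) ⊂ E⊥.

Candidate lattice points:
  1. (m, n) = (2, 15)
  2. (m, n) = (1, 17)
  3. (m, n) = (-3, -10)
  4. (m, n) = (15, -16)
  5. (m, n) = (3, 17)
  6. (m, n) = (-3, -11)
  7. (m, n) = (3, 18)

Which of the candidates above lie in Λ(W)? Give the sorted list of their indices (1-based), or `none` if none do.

Numerically τ ≈ 5.192582 and τ' = −1/τ ≈ -0.192582.
#1 (2,15): internal coord 2 + (15)·τ' = -0.888736; -0.888736 ∈ [-1.6, -0.6) → IN Λ
#2 (1,17): internal coord 1 + (17)·τ' = -2.273901; -2.273901 ∉ [-1.6, -0.6) → out
#3 (-3,-10): internal coord -3 + (-10)·τ' = -1.074176; -1.074176 ∈ [-1.6, -0.6) → IN Λ
#4 (15,-16): internal coord 15 + (-16)·τ' = +18.081318; +18.081318 ∉ [-1.6, -0.6) → out
#5 (3,17): internal coord 3 + (17)·τ' = -0.273901; -0.273901 ∉ [-1.6, -0.6) → out
#6 (-3,-11): internal coord -3 + (-11)·τ' = -0.881594; -0.881594 ∈ [-1.6, -0.6) → IN Λ
#7 (3,18): internal coord 3 + (18)·τ' = -0.466483; -0.466483 ∉ [-1.6, -0.6) → out

1, 3, 6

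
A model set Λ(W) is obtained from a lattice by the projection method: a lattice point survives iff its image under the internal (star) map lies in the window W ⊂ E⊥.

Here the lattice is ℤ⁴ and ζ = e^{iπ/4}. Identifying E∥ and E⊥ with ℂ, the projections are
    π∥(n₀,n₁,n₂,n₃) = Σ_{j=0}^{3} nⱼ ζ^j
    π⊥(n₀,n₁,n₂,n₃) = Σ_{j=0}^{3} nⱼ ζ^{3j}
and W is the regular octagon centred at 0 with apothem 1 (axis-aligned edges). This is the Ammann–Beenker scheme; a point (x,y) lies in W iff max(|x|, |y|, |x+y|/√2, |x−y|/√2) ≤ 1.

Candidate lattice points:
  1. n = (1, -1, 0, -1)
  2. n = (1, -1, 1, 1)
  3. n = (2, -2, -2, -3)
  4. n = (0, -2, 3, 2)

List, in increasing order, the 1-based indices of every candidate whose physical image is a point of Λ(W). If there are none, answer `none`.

none

Internal map: ζ^{3j} for j=0..3 gives (1,0), (−√2/2,√2/2), (0,−1), (√2/2,√2/2).
#1 (1, -1, 0, -1): internal (1.000000, -1.414214); octagon support 1.707107 vs apothem 1 → ∉ W
#2 (1, -1, 1, 1): internal (2.414214, -1.000000); octagon support 2.414214 vs apothem 1 → ∉ W
#3 (2, -2, -2, -3): internal (1.292893, -1.535534); octagon support 2.000000 vs apothem 1 → ∉ W
#4 (0, -2, 3, 2): internal (2.828427, -3.000000); octagon support 4.121320 vs apothem 1 → ∉ W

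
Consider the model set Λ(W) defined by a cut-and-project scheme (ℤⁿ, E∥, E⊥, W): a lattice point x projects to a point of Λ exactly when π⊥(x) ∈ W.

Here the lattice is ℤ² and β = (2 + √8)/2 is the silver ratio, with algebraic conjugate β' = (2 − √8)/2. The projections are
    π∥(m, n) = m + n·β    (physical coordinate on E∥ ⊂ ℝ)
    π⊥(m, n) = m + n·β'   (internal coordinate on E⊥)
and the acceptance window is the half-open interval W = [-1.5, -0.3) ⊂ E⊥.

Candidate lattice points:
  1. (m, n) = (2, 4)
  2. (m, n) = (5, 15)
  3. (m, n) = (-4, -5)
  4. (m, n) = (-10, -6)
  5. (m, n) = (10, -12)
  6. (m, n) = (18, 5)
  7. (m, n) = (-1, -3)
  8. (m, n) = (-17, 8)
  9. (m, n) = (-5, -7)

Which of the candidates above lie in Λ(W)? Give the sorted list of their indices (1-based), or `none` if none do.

2

Compute β' = (2−√8)/2 = -0.414214, so π⊥(m,n) = m -0.414214·n.
[1] lift (2,4): star map gives 0.343146; window check -1.5 ≤ 0.343146 < -0.3 is false → out
[2] lift (5,15): star map gives -1.213203; window check -1.5 ≤ -1.213203 < -0.3 is true → IN Λ
[3] lift (-4,-5): star map gives -1.928932; window check -1.5 ≤ -1.928932 < -0.3 is false → out
[4] lift (-10,-6): star map gives -7.514719; window check -1.5 ≤ -7.514719 < -0.3 is false → out
[5] lift (10,-12): star map gives 14.970563; window check -1.5 ≤ 14.970563 < -0.3 is false → out
[6] lift (18,5): star map gives 15.928932; window check -1.5 ≤ 15.928932 < -0.3 is false → out
[7] lift (-1,-3): star map gives 0.242641; window check -1.5 ≤ 0.242641 < -0.3 is false → out
[8] lift (-17,8): star map gives -20.313708; window check -1.5 ≤ -20.313708 < -0.3 is false → out
[9] lift (-5,-7): star map gives -2.100505; window check -1.5 ≤ -2.100505 < -0.3 is false → out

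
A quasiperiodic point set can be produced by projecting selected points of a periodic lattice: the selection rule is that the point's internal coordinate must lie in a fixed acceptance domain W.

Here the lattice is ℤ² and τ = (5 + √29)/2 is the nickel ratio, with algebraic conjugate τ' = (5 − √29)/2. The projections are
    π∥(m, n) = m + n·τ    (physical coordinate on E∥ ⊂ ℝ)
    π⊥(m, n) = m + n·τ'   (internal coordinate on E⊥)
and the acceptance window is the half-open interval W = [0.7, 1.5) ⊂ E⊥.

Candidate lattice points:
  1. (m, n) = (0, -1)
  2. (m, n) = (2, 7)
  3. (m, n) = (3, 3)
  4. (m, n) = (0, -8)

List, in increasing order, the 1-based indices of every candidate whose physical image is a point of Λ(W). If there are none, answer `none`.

none

τ' = (5−√29)/2 ≈ -0.19258.
[1] lift (0,-1): star map gives 0.19258; window check 0.7 ≤ 0.19258 < 1.5 is false → out
[2] lift (2,7): star map gives 0.65192; window check 0.7 ≤ 0.65192 < 1.5 is false → out
[3] lift (3,3): star map gives 2.42225; window check 0.7 ≤ 2.42225 < 1.5 is false → out
[4] lift (0,-8): star map gives 1.54066; window check 0.7 ≤ 1.54066 < 1.5 is false → out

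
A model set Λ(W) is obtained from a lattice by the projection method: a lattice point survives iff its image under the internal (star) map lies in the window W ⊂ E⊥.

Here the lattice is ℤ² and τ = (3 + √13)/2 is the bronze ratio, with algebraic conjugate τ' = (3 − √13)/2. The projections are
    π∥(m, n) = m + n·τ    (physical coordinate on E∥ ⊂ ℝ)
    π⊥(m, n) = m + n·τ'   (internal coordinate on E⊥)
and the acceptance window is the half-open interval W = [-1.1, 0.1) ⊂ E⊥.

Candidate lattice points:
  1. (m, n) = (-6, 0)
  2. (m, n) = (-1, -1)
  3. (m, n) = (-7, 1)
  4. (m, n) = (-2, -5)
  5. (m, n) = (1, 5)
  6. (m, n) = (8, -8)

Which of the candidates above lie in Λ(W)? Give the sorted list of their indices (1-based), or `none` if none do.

Compute τ' = (3−√13)/2 = -0.302776, so π⊥(m,n) = m -0.302776·n.
[1] lift (-6,0): star map gives -6.000000; window check -1.1 ≤ -6.000000 < 0.1 is false → out
[2] lift (-1,-1): star map gives -0.697224; window check -1.1 ≤ -0.697224 < 0.1 is true → IN Λ
[3] lift (-7,1): star map gives -7.302776; window check -1.1 ≤ -7.302776 < 0.1 is false → out
[4] lift (-2,-5): star map gives -0.486122; window check -1.1 ≤ -0.486122 < 0.1 is true → IN Λ
[5] lift (1,5): star map gives -0.513878; window check -1.1 ≤ -0.513878 < 0.1 is true → IN Λ
[6] lift (8,-8): star map gives 10.422205; window check -1.1 ≤ 10.422205 < 0.1 is false → out

2, 4, 5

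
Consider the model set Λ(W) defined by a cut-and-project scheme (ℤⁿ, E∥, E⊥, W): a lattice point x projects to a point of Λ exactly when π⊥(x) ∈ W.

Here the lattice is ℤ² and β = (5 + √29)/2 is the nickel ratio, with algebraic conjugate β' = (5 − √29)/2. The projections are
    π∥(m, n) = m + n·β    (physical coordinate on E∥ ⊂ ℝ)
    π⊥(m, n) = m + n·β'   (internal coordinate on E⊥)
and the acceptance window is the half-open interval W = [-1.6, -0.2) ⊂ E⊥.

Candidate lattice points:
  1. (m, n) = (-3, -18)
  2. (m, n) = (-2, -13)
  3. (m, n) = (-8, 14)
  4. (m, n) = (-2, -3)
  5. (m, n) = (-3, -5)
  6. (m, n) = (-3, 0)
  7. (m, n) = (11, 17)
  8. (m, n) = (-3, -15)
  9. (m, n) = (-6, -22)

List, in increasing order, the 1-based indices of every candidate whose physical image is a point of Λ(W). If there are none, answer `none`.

Numerically β ≈ 5.192582 and β' = −1/β ≈ -0.192582.
candidate 1: (m,n)=(-3,-18) → π∥ = -3-18·β ≈ -96.466483, π⊥ = -3-18·β' ≈ 0.466483 ∉ [-1.6, -0.2) ⇒ out
candidate 2: (m,n)=(-2,-13) → π∥ = -2-13·β ≈ -69.503571, π⊥ = -2-13·β' ≈ 0.503571 ∉ [-1.6, -0.2) ⇒ out
candidate 3: (m,n)=(-8,14) → π∥ = -8+14·β ≈ 64.696154, π⊥ = -8+14·β' ≈ -10.696154 ∉ [-1.6, -0.2) ⇒ out
candidate 4: (m,n)=(-2,-3) → π∥ = -2-3·β ≈ -17.577747, π⊥ = -2-3·β' ≈ -1.422253 ∈ [-1.6, -0.2) ⇒ IN Λ
candidate 5: (m,n)=(-3,-5) → π∥ = -3-5·β ≈ -28.962912, π⊥ = -3-5·β' ≈ -2.037088 ∉ [-1.6, -0.2) ⇒ out
candidate 6: (m,n)=(-3,0) → π∥ = -3+0·β ≈ -3.000000, π⊥ = -3+0·β' ≈ -3.000000 ∉ [-1.6, -0.2) ⇒ out
candidate 7: (m,n)=(11,17) → π∥ = 11+17·β ≈ 99.273901, π⊥ = 11+17·β' ≈ 7.726099 ∉ [-1.6, -0.2) ⇒ out
candidate 8: (m,n)=(-3,-15) → π∥ = -3-15·β ≈ -80.888736, π⊥ = -3-15·β' ≈ -0.111264 ∉ [-1.6, -0.2) ⇒ out
candidate 9: (m,n)=(-6,-22) → π∥ = -6-22·β ≈ -120.236813, π⊥ = -6-22·β' ≈ -1.763187 ∉ [-1.6, -0.2) ⇒ out

4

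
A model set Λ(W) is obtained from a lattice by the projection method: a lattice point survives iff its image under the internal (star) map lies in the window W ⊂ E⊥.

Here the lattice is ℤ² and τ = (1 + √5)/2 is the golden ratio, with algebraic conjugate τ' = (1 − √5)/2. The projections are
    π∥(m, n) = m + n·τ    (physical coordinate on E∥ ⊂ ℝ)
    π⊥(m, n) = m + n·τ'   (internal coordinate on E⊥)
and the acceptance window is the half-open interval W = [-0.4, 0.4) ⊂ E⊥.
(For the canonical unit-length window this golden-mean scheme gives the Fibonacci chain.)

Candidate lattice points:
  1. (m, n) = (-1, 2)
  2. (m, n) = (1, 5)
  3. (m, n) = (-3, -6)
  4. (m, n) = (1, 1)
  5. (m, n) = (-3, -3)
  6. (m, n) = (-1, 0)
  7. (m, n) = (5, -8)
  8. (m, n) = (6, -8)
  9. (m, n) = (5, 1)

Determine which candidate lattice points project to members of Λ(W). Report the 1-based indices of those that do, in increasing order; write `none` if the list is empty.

4

τ' = (1−√5)/2 ≈ -0.61803.
candidate 1: (m,n)=(-1,2) → π∥ = -1+2·τ ≈ 2.23607, π⊥ = -1+2·τ' ≈ -2.23607 ∉ [-0.4, 0.4) ⇒ out
candidate 2: (m,n)=(1,5) → π∥ = 1+5·τ ≈ 9.09017, π⊥ = 1+5·τ' ≈ -2.09017 ∉ [-0.4, 0.4) ⇒ out
candidate 3: (m,n)=(-3,-6) → π∥ = -3-6·τ ≈ -12.70820, π⊥ = -3-6·τ' ≈ 0.70820 ∉ [-0.4, 0.4) ⇒ out
candidate 4: (m,n)=(1,1) → π∥ = 1+1·τ ≈ 2.61803, π⊥ = 1+1·τ' ≈ 0.38197 ∈ [-0.4, 0.4) ⇒ IN Λ
candidate 5: (m,n)=(-3,-3) → π∥ = -3-3·τ ≈ -7.85410, π⊥ = -3-3·τ' ≈ -1.14590 ∉ [-0.4, 0.4) ⇒ out
candidate 6: (m,n)=(-1,0) → π∥ = -1+0·τ ≈ -1.00000, π⊥ = -1+0·τ' ≈ -1.00000 ∉ [-0.4, 0.4) ⇒ out
candidate 7: (m,n)=(5,-8) → π∥ = 5-8·τ ≈ -7.94427, π⊥ = 5-8·τ' ≈ 9.94427 ∉ [-0.4, 0.4) ⇒ out
candidate 8: (m,n)=(6,-8) → π∥ = 6-8·τ ≈ -6.94427, π⊥ = 6-8·τ' ≈ 10.94427 ∉ [-0.4, 0.4) ⇒ out
candidate 9: (m,n)=(5,1) → π∥ = 5+1·τ ≈ 6.61803, π⊥ = 5+1·τ' ≈ 4.38197 ∉ [-0.4, 0.4) ⇒ out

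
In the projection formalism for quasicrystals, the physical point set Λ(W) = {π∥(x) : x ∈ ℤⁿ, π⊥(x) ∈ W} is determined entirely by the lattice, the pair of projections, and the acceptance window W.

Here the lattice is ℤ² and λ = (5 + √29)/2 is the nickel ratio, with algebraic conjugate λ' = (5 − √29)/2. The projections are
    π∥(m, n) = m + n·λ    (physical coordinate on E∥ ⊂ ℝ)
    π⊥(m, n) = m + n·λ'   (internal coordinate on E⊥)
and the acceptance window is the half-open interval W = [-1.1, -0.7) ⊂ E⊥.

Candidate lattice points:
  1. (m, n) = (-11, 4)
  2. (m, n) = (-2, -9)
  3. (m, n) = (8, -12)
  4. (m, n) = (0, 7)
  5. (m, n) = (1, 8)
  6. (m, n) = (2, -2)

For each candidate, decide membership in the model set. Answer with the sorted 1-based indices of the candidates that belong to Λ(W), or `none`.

none

λ' = (5−√29)/2 ≈ -0.1926.
#1 (-11,4): internal coord -11 + (4)·λ' = -11.7703; -11.7703 ∉ [-1.1, -0.7) → out
#2 (-2,-9): internal coord -2 + (-9)·λ' = -0.2668; -0.2668 ∉ [-1.1, -0.7) → out
#3 (8,-12): internal coord 8 + (-12)·λ' = +10.3110; +10.3110 ∉ [-1.1, -0.7) → out
#4 (0,7): internal coord 0 + (7)·λ' = -1.3481; -1.3481 ∉ [-1.1, -0.7) → out
#5 (1,8): internal coord 1 + (8)·λ' = -0.5407; -0.5407 ∉ [-1.1, -0.7) → out
#6 (2,-2): internal coord 2 + (-2)·λ' = +2.3852; +2.3852 ∉ [-1.1, -0.7) → out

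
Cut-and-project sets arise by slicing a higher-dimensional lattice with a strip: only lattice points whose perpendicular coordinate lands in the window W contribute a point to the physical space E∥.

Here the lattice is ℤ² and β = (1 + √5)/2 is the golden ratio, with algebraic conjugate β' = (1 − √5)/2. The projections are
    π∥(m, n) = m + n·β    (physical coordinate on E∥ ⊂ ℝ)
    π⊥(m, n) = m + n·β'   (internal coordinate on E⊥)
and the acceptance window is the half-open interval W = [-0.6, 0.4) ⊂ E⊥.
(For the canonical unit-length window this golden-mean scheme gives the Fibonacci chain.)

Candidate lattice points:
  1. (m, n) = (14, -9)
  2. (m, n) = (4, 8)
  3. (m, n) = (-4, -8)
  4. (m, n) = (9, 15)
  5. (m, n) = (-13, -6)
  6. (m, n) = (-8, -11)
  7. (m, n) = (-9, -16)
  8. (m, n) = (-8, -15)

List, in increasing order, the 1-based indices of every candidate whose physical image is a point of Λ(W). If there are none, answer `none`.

4

Compute β' = (1−√5)/2 = -0.61803, so π⊥(m,n) = m -0.61803·n.
#1 (14,-9): internal coord 14 + (-9)·β' = +19.56231; +19.56231 ∉ [-0.6, 0.4) → out
#2 (4,8): internal coord 4 + (8)·β' = -0.94427; -0.94427 ∉ [-0.6, 0.4) → out
#3 (-4,-8): internal coord -4 + (-8)·β' = +0.94427; +0.94427 ∉ [-0.6, 0.4) → out
#4 (9,15): internal coord 9 + (15)·β' = -0.27051; -0.27051 ∈ [-0.6, 0.4) → IN Λ
#5 (-13,-6): internal coord -13 + (-6)·β' = -9.29180; -9.29180 ∉ [-0.6, 0.4) → out
#6 (-8,-11): internal coord -8 + (-11)·β' = -1.20163; -1.20163 ∉ [-0.6, 0.4) → out
#7 (-9,-16): internal coord -9 + (-16)·β' = +0.88854; +0.88854 ∉ [-0.6, 0.4) → out
#8 (-8,-15): internal coord -8 + (-15)·β' = +1.27051; +1.27051 ∉ [-0.6, 0.4) → out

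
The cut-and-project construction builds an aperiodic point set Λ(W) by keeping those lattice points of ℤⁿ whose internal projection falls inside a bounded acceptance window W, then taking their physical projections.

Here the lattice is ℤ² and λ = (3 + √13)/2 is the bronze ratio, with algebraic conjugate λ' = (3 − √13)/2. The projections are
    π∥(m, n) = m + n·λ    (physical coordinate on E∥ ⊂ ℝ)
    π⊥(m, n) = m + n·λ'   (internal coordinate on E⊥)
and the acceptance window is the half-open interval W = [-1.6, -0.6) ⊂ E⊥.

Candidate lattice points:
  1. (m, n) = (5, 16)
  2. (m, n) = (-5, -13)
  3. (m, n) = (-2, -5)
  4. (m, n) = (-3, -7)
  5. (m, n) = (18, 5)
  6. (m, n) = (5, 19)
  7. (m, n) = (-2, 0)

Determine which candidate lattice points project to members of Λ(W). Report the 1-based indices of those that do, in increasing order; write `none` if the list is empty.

2, 4, 6

Compute λ' = (3−√13)/2 = -0.302776, so π⊥(m,n) = m -0.302776·n.
#1 (5,16): internal coord 5 + (16)·λ' = +0.155590; +0.155590 ∉ [-1.6, -0.6) → out
#2 (-5,-13): internal coord -5 + (-13)·λ' = -1.063917; -1.063917 ∈ [-1.6, -0.6) → IN Λ
#3 (-2,-5): internal coord -2 + (-5)·λ' = -0.486122; -0.486122 ∉ [-1.6, -0.6) → out
#4 (-3,-7): internal coord -3 + (-7)·λ' = -0.880571; -0.880571 ∈ [-1.6, -0.6) → IN Λ
#5 (18,5): internal coord 18 + (5)·λ' = +16.486122; +16.486122 ∉ [-1.6, -0.6) → out
#6 (5,19): internal coord 5 + (19)·λ' = -0.752737; -0.752737 ∈ [-1.6, -0.6) → IN Λ
#7 (-2,0): internal coord -2 + (0)·λ' = -2.000000; -2.000000 ∉ [-1.6, -0.6) → out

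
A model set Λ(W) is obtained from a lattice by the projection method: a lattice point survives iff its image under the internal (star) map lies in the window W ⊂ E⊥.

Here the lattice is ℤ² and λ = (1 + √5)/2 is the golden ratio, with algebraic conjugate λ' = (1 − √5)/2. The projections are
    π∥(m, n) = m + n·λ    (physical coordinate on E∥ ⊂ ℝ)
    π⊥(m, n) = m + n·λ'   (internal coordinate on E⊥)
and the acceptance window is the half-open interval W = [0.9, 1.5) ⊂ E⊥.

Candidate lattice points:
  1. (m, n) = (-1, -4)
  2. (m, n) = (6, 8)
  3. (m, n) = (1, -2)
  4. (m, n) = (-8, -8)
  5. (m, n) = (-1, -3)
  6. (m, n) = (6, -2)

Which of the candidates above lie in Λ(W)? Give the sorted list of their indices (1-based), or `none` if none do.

λ' = (1−√5)/2 ≈ -0.61803.
[1] lift (-1,-4): star map gives 1.47214; window check 0.9 ≤ 1.47214 < 1.5 is true → IN Λ
[2] lift (6,8): star map gives 1.05573; window check 0.9 ≤ 1.05573 < 1.5 is true → IN Λ
[3] lift (1,-2): star map gives 2.23607; window check 0.9 ≤ 2.23607 < 1.5 is false → out
[4] lift (-8,-8): star map gives -3.05573; window check 0.9 ≤ -3.05573 < 1.5 is false → out
[5] lift (-1,-3): star map gives 0.85410; window check 0.9 ≤ 0.85410 < 1.5 is false → out
[6] lift (6,-2): star map gives 7.23607; window check 0.9 ≤ 7.23607 < 1.5 is false → out

1, 2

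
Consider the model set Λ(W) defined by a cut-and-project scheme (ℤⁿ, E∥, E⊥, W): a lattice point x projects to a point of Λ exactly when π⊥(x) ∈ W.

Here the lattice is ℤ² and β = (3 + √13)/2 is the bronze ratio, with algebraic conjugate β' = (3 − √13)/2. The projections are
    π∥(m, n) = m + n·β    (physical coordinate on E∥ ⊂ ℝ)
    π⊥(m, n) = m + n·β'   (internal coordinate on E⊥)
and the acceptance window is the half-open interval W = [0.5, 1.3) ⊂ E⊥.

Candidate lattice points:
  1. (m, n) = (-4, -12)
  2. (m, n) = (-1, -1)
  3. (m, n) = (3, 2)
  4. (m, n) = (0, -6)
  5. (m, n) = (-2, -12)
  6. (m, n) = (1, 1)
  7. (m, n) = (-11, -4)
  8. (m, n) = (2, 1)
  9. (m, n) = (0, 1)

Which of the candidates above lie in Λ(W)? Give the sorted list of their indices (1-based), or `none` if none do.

Numerically β ≈ 3.3028 and β' = −1/β ≈ -0.3028.
#1 (-4,-12): internal coord -4 + (-12)·β' = -0.3667; -0.3667 ∉ [0.5, 1.3) → out
#2 (-1,-1): internal coord -1 + (-1)·β' = -0.6972; -0.6972 ∉ [0.5, 1.3) → out
#3 (3,2): internal coord 3 + (2)·β' = +2.3944; +2.3944 ∉ [0.5, 1.3) → out
#4 (0,-6): internal coord 0 + (-6)·β' = +1.8167; +1.8167 ∉ [0.5, 1.3) → out
#5 (-2,-12): internal coord -2 + (-12)·β' = +1.6333; +1.6333 ∉ [0.5, 1.3) → out
#6 (1,1): internal coord 1 + (1)·β' = +0.6972; +0.6972 ∈ [0.5, 1.3) → IN Λ
#7 (-11,-4): internal coord -11 + (-4)·β' = -9.7889; -9.7889 ∉ [0.5, 1.3) → out
#8 (2,1): internal coord 2 + (1)·β' = +1.6972; +1.6972 ∉ [0.5, 1.3) → out
#9 (0,1): internal coord 0 + (1)·β' = -0.3028; -0.3028 ∉ [0.5, 1.3) → out

6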